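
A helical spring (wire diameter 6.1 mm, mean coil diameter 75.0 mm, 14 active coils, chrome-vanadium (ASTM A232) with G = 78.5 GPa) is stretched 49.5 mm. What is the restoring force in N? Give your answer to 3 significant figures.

114 N

k = Gd⁴/(8D³N_a) = (78.5×10³)(6.1⁴)/(8·75.0³·14) = 2.3003 N/mm
F = k·δ = 2.3003 × 49.5 = 113.87 N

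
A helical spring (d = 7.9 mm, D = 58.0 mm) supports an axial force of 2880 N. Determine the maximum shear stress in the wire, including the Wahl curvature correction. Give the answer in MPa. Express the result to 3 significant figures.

Spring index C = D/d = 58.0/7.9 = 7.3418
K_W = (4C−1)/(4C−4) + 0.615/C = 28.367/25.367 + 0.0838 = 1.2020
τ₀ = 8FD/(πd³) = 8·2880·58.0/(π·7.9³) = 1.33632e+06/1548.9 = 862.74 MPa
τ_max = K·τ₀ = 1.2020 × 862.74 = 1037 MPa

1040 MPa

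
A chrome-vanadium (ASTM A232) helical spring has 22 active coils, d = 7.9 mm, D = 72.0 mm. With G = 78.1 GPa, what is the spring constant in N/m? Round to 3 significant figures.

4630 N/m

k = Gd⁴/(8D³N_a) = (78.1×10³ × 7.9⁴) / (8 × 72.0³ × 22)
  = 3.042e+08 / 6.56916e+07 = 4.6307 N/mm = 4630.7 N/m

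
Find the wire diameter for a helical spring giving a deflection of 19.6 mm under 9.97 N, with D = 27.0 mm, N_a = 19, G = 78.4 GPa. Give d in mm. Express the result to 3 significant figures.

2.10 mm

Required rate k = F/δ = 9.97/19.6 = 0.50867 N/mm
d = (8D³N_a·k / G)^(1/4) = (8·27.0³·19·0.50867 / (78.4×10³))^0.25
  = (19.411)^0.25 = 2.0990 mm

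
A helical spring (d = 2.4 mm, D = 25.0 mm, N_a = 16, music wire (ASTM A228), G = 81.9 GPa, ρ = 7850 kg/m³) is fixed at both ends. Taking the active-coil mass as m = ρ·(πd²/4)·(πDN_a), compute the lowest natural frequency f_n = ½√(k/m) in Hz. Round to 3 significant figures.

87.2 Hz

k = Gd⁴/(8D³N_a) = (81.9×10³)(2.4⁴)/(8·25.0³·16) = 1.3586 N/mm = 1358.6 N/m
Wire length L = πDN_a = π·25.0·16 = 1256.6 mm
m = ρ·(πd²/4)·L = 7850 × 4.5239×10⁻⁶ m² × 1.2566 m = 0.044626 kg
f_n = ½√(k/m) = 0.5·√(1358.6/0.044626) = 0.5·√(30444) = 87.242 Hz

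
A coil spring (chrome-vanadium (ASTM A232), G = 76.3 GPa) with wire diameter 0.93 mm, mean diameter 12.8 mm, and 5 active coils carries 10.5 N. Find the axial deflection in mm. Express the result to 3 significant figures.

15.4 mm

k = Gd⁴/(8D³N_a) = (76.3×10³)(0.93⁴)/(8·12.8³·5) = 0.6804 N/mm
δ = F/k = 10.5 / 0.6804 = 15.432 mm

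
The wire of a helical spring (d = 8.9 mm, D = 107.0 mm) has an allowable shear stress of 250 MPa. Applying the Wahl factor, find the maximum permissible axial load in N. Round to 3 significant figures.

C = D/d = 107.0/8.9 = 12.0225
K_W = (4C−1)/(4C−4) + 0.615/C = 47.090/44.090 + 0.0512 = 1.1192
τ_max = K·8FD/(πd³) → F_max = τ_allow·πd³/(8DK)
F_max = 250·π·8.9³/(8·107.0·1.1192) = 5.5368e+05/958.03 = 577.94 N

578 N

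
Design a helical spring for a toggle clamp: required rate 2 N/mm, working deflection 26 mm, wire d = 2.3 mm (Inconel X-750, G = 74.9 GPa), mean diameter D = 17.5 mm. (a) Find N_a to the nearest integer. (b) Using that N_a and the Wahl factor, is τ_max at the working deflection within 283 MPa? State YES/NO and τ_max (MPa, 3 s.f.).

(a) 24 coils; (b) YES, τ_max = 232 MPa

N_a = Gd⁴/(8D³k) = (74.9×10³)(2.3⁴)/(8·17.5³·2) = 24.44 → N_a = 24
Actual rate k = Gd⁴/(8D³·24) = 2.0369 N/mm
Working load F = kδ = 2.0369·26 = 52.96 N
C = 17.5/2.3 = 7.6087; K_W = (4C−1)/(4C−4)+0.615/C = 1.1943
τ_max = K_W·8FD/(πd³) = 1.1943·193.98 = 231.67 MPa
τ_max ≤ 283 MPa → acceptable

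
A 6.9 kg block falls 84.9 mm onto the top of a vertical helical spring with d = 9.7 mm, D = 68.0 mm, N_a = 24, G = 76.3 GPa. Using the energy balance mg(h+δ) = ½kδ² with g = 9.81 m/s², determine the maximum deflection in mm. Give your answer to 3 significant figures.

38.7 mm

k = Gd⁴/(8D³N_a) = (76.3×10³)(9.7⁴)/(8·68.0³·24) = 11.189 N/mm
W = mg = 6.9 × 9.81 = 67.689 N
½kδ² − Wδ − Wh = 0 → δ = (W + √(W² + 2kWh))/k
δ = (67.689 + √(4581.8 + 128600))/11.189 = (67.689 + 364.94)/11.189 = 38.666 mm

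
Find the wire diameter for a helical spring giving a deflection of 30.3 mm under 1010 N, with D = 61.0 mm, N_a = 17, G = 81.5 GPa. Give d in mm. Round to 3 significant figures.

10.6 mm

Required rate k = F/δ = 1010/30.3 = 33.333 N/mm
d = (8D³N_a·k / G)^(1/4) = (8·61.0³·17·33.333 / (81.5×10³))^0.25
  = (12626)^0.25 = 10.6002 mm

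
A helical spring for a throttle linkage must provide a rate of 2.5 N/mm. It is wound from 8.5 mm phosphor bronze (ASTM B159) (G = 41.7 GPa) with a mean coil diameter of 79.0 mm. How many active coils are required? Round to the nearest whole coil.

22

N_a = Gd⁴/(8D³k) = (41.7×10³ × 8.5⁴)/(8 × 79.0³ × 2.5)
    = 2.17677e+08 / 9.86078e+06 = 22.07 → 22 coils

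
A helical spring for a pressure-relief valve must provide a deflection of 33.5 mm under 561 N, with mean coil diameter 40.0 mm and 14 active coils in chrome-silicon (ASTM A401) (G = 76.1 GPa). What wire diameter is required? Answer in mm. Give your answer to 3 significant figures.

Required rate k = F/δ = 561/33.5 = 16.746 N/mm
d = (8D³N_a·k / G)^(1/4) = (8·40.0³·14·16.746 / (76.1×10³))^0.25
  = (1577.4)^0.25 = 6.3021 mm

6.30 mm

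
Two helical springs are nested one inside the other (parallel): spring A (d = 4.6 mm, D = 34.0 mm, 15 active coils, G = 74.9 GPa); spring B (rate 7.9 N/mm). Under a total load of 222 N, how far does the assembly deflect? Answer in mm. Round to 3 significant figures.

k_A = Gd⁴/(8D³N_a) = (74.9×10³)(4.6⁴)/(8·34.0³·15) = 7.1104 N/mm
Parallel: k_eq = 7.1104 + 7.9 = 15.01 N/mm
δ = F/k_eq = 222/15.01 = 14.79 mm

14.8 mm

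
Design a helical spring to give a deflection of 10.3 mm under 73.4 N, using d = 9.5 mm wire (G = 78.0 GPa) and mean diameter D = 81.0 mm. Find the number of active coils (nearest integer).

21

Required rate k = F/δ = 73.4/10.3 = 7.1262 N/mm
N_a = Gd⁴/(8D³k) = (78.0×10³ × 9.5⁴)/(8 × 81.0³ × 7.1262)
    = 6.35315e+08 / 3.02973e+07 = 20.97 → 21 coils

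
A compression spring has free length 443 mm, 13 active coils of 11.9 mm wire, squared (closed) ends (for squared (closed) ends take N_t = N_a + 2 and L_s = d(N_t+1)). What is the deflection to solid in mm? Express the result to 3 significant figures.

N_t = 15; L_s = 11.9·16 = 190.4 mm
δ_solid = L₀ − L_s = 443 − 190.4 = 252.6 mm

253 mm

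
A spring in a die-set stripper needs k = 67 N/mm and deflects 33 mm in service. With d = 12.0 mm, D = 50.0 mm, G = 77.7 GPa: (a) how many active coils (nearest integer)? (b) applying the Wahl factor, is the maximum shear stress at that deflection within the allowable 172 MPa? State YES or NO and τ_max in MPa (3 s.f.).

(a) 24 coils; (b) NO, τ_max = 226 MPa

N_a = Gd⁴/(8D³k) = (77.7×10³)(12.0⁴)/(8·50.0³·67) = 24.05 → N_a = 24
Actual rate k = Gd⁴/(8D³·24) = 67.133 N/mm
Working load F = kδ = 67.133·33 = 2215.4 N
C = 50.0/12.0 = 4.1667; K_W = (4C−1)/(4C−4)+0.615/C = 1.3844
τ_max = K_W·8FD/(πd³) = 1.3844·163.24 = 225.99 MPa
τ_max > 172 MPa → exceeds allowable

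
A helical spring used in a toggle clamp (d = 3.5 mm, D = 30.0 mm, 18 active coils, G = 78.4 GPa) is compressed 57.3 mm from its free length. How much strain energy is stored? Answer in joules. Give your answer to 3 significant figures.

4.97 J

k = Gd⁴/(8D³N_a) = (78.4×10³)(3.5⁴)/(8·30.0³·18) = 3.026 N/mm
U = ½kδ² = 0.5 × 3.026 × 57.3² = 4967.5 N·mm = 4.9675 J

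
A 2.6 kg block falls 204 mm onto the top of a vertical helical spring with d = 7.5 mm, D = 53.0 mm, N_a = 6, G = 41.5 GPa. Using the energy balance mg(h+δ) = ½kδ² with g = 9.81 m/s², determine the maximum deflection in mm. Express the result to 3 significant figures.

k = Gd⁴/(8D³N_a) = (41.5×10³)(7.5⁴)/(8·53.0³·6) = 18.375 N/mm
W = mg = 2.6 × 9.81 = 25.506 N
½kδ² − Wδ − Wh = 0 → δ = (W + √(W² + 2kWh))/k
δ = (25.506 + √(650.56 + 191217))/18.375 = (25.506 + 438.03)/18.375 = 25.226 mm

25.2 mm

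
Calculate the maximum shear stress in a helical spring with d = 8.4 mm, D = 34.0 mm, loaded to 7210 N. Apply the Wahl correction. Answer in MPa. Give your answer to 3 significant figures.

1470 MPa

Spring index C = D/d = 34.0/8.4 = 4.0476
K_W = (4C−1)/(4C−4) + 0.615/C = 15.190/12.190 + 0.1519 = 1.3980
τ₀ = 8FD/(πd³) = 8·7210·34.0/(π·8.4³) = 1.96112e+06/1862 = 1053.2 MPa
τ_max = K·τ₀ = 1.3980 × 1053.2 = 1472.4 MPa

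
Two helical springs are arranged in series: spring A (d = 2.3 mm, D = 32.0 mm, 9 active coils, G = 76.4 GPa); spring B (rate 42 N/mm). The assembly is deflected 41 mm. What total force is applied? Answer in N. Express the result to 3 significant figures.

36.4 N

k_A = Gd⁴/(8D³N_a) = (76.4×10³)(2.3⁴)/(8·32.0³·9) = 0.9062 N/mm
Series: 1/k_eq = 1/0.9062 + 1/42 = 1.1273; k_eq = 0.88706 N/mm
F = k_eq·δ = 0.88706·41 = 36.369 N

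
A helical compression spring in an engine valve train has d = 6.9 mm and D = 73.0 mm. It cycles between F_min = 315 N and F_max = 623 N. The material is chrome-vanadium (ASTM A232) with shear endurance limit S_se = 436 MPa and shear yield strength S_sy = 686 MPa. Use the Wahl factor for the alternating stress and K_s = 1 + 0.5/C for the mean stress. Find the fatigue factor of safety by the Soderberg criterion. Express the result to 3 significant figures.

C = D/d = 73.0/6.9 = 10.5797; K_W = (4C−1)/(4C−4)+0.615/C = 1.1364; K_s = 1+0.5/C = 1.0473
F_a = (F_max−F_min)/2 = 154 N; F_m = (F_max+F_min)/2 = 469 N
τ_a = K_W·8F_aD/(πd³) = 1.1364 × 87.144 = 99.032 MPa
τ_m = K_s·8F_mD/(πd³) = 1.0473 × 265.39 = 277.93 MPa
Soderberg: 1/n_f = τ_a/S_se + τ_m/S_sy = 99.032/436 + 277.93/686 = 0.22714 + 0.40515 = 0.63229
n_f = 1/0.63229 = 1.582

1.58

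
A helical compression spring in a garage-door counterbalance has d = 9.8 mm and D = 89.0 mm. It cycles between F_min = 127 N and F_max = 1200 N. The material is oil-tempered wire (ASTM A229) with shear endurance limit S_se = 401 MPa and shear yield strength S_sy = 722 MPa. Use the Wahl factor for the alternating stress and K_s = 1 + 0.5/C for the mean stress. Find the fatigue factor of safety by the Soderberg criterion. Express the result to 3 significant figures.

1.65

C = D/d = 89.0/9.8 = 9.0816; K_W = (4C−1)/(4C−4)+0.615/C = 1.1605; K_s = 1+0.5/C = 1.0551
F_a = (F_max−F_min)/2 = 536.5 N; F_m = (F_max+F_min)/2 = 663.5 N
τ_a = K_W·8F_aD/(πd³) = 1.1605 × 129.19 = 149.93 MPa
τ_m = K_s·8F_mD/(πd³) = 1.0551 × 159.77 = 168.57 MPa
Soderberg: 1/n_f = τ_a/S_se + τ_m/S_sy = 149.93/401 + 168.57/722 = 0.37388 + 0.23347 = 0.60735
n_f = 1/0.60735 = 1.647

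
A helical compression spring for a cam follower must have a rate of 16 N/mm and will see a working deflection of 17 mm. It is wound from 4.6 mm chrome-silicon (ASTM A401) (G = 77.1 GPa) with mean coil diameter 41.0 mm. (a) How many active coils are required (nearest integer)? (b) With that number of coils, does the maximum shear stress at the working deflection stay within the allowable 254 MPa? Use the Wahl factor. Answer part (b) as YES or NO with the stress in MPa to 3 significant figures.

N_a = Gd⁴/(8D³k) = (77.1×10³)(4.6⁴)/(8·41.0³·16) = 3.913 → N_a = 4
Actual rate k = Gd⁴/(8D³·4) = 15.653 N/mm
Working load F = kδ = 15.653·17 = 266.09 N
C = 41.0/4.6 = 8.9130; K_W = (4C−1)/(4C−4)+0.615/C = 1.1638
τ_max = K_W·8FD/(πd³) = 1.1638·285.42 = 332.17 MPa
τ_max > 254 MPa → exceeds allowable

(a) 4 coils; (b) NO, τ_max = 332 MPa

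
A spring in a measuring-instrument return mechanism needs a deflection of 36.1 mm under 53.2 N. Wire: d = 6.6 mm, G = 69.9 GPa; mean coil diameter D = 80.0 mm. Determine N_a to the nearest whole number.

Required rate k = F/δ = 53.2/36.1 = 1.4737 N/mm
N_a = Gd⁴/(8D³k) = (69.9×10³ × 6.6⁴)/(8 × 80.0³ × 1.4737)
    = 1.32633e+08 / 6.03621e+06 = 21.97 → 22 coils

22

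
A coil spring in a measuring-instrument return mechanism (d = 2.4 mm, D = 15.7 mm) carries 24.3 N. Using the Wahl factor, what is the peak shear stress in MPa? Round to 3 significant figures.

Spring index C = D/d = 15.7/2.4 = 6.5417
K_W = (4C−1)/(4C−4) + 0.615/C = 25.167/22.167 + 0.0940 = 1.2294
τ₀ = 8FD/(πd³) = 8·24.3·15.7/(π·2.4³) = 3052.08/43.429 = 70.277 MPa
τ_max = K·τ₀ = 1.2294 × 70.277 = 86.395 MPa

86.4 MPa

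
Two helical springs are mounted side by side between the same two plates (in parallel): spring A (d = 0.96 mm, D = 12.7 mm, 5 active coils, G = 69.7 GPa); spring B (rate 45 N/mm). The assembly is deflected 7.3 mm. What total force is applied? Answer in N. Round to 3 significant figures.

k_A = Gd⁴/(8D³N_a) = (69.7×10³)(0.96⁴)/(8·12.7³·5) = 0.72251 N/mm
Parallel: k_eq = 0.72251 + 45 = 45.723 N/mm
F = k_eq·δ = 45.723·7.3 = 333.77 N

334 N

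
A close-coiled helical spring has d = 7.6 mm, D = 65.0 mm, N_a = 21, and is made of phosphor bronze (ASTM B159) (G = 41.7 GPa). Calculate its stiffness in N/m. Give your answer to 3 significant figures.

k = Gd⁴/(8D³N_a) = (41.7×10³ × 7.6⁴) / (8 × 65.0³ × 21)
  = 1.3912e+08 / 4.6137e+07 = 3.0154 N/mm = 3015.4 N/m

3020 N/m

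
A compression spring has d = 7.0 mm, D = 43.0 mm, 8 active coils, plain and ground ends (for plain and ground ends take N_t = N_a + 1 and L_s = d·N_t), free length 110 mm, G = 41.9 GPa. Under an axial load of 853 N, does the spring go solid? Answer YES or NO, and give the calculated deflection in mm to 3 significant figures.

k = Gd⁴/(8D³N_a) = (41.9×10³)(7.0⁴)/(8·43.0³·8) = 19.771 N/mm
N_t = 9; L_s = 7.0·9 = 63 mm; δ_solid = L₀ − L_s = 110 − 63 = 47 mm
δ = F/k = 853/19.771 = 43.145 mm
δ < δ_solid → spring does not go solid

NO, δ = 43.1 mm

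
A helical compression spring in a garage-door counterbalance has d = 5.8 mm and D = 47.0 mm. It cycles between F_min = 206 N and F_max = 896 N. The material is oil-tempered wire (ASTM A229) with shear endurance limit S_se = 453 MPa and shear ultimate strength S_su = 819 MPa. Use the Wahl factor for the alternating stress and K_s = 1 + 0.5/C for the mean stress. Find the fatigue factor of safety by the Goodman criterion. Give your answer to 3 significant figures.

C = D/d = 47.0/5.8 = 8.1034; K_W = (4C−1)/(4C−4)+0.615/C = 1.1815; K_s = 1+0.5/C = 1.0617
F_a = (F_max−F_min)/2 = 345 N; F_m = (F_max+F_min)/2 = 551 N
τ_a = K_W·8F_aD/(πd³) = 1.1815 × 211.63 = 250.03 MPa
τ_m = K_s·8F_mD/(πd³) = 1.0617 × 337.99 = 358.85 MPa
Goodman: 1/n_f = τ_a/S_se + τ_m/S_su = 250.03/453 + 358.85/819 = 0.55195 + 0.43815 = 0.9901
n_f = 1/0.9901 = 1.01

1.01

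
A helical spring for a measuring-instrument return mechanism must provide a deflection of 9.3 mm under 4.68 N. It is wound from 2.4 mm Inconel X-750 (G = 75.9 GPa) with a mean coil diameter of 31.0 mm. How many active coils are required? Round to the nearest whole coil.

21

Required rate k = F/δ = 4.68/9.3 = 0.50323 N/mm
N_a = Gd⁴/(8D³k) = (75.9×10³ × 2.4⁴)/(8 × 31.0³ × 0.50323)
    = 2.51818e+06 / 119933 = 21 → 21 coils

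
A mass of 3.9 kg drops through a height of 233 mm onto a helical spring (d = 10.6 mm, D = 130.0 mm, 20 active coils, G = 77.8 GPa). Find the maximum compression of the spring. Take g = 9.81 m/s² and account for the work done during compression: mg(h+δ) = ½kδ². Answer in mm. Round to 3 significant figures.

k = Gd⁴/(8D³N_a) = (77.8×10³)(10.6⁴)/(8·130.0³·20) = 2.7942 N/mm
W = mg = 3.9 × 9.81 = 38.259 N
½kδ² − Wδ − Wh = 0 → δ = (W + √(W² + 2kWh))/k
δ = (38.259 + √(1463.8 + 49816.4))/2.7942 = (38.259 + 226.45)/2.7942 = 94.737 mm

94.7 mm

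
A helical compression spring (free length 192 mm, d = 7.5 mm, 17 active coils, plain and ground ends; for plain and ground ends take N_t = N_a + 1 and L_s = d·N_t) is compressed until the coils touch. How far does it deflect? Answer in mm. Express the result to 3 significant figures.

N_t = 18; L_s = 7.5·18 = 135 mm
δ_solid = L₀ − L_s = 192 − 135 = 57 mm

57.0 mm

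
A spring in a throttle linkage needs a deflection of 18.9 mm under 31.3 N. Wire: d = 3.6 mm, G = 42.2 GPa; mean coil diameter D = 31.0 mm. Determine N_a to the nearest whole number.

18

Required rate k = F/δ = 31.3/18.9 = 1.6561 N/mm
N_a = Gd⁴/(8D³k) = (42.2×10³ × 3.6⁴)/(8 × 31.0³ × 1.6561)
    = 7.08798e+06 / 394691 = 17.96 → 18 coils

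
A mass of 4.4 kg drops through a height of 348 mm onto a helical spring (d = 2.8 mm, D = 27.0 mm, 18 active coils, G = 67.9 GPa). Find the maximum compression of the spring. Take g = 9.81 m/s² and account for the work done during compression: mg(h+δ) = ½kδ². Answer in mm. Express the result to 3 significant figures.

175 mm

k = Gd⁴/(8D³N_a) = (67.9×10³)(2.8⁴)/(8·27.0³·18) = 1.4725 N/mm
W = mg = 4.4 × 9.81 = 43.164 N
½kδ² − Wδ − Wh = 0 → δ = (W + √(W² + 2kWh))/k
δ = (43.164 + √(1863.1 + 44236.3))/1.4725 = (43.164 + 214.71)/1.4725 = 175.13 mm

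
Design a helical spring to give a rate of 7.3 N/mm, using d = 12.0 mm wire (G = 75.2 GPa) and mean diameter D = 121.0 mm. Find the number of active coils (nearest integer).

15

N_a = Gd⁴/(8D³k) = (75.2×10³ × 12.0⁴)/(8 × 121.0³ × 7.3)
    = 1.55935e+09 / 1.03459e+08 = 15.07 → 15 coils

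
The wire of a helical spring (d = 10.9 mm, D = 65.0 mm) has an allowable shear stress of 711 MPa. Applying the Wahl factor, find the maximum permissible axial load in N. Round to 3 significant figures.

C = D/d = 65.0/10.9 = 5.9633
K_W = (4C−1)/(4C−4) + 0.615/C = 22.853/19.853 + 0.1031 = 1.2542
τ_max = K·8FD/(πd³) → F_max = τ_allow·πd³/(8DK)
F_max = 711·π·10.9³/(8·65.0·1.2542) = 2.8927e+06/652.2 = 4435.2 N

4440 N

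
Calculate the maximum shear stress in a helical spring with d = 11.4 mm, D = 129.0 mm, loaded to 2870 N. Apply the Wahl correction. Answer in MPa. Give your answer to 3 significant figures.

Spring index C = D/d = 129.0/11.4 = 11.3158
K_W = (4C−1)/(4C−4) + 0.615/C = 44.263/41.263 + 0.0543 = 1.1271
τ₀ = 8FD/(πd³) = 8·2870·129.0/(π·11.4³) = 2.96184e+06/4654.4 = 636.35 MPa
τ_max = K·τ₀ = 1.1271 × 636.35 = 717.2 MPa

717 MPa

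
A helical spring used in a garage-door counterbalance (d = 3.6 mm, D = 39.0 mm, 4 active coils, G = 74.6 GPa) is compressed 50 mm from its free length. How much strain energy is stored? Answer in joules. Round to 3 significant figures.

8.25 J

k = Gd⁴/(8D³N_a) = (74.6×10³)(3.6⁴)/(8·39.0³·4) = 6.6009 N/mm
U = ½kδ² = 0.5 × 6.6009 × 50² = 8251.2 N·mm = 8.2512 J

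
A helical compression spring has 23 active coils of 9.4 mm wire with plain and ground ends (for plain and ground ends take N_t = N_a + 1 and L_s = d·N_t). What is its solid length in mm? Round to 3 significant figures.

plain and ground ends: N_t = N_a + 1 = 23 + 1 = 24
L_s = d·N_t = 9.4 × 24 = 225.6 mm

226 mm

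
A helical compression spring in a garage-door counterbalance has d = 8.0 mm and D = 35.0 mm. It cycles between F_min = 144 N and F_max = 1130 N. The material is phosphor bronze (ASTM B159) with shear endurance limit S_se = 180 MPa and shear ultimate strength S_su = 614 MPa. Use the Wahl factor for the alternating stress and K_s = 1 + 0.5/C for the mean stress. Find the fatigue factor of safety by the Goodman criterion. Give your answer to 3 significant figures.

C = D/d = 35.0/8.0 = 4.3750; K_W = (4C−1)/(4C−4)+0.615/C = 1.3628; K_s = 1+0.5/C = 1.1143
F_a = (F_max−F_min)/2 = 493 N; F_m = (F_max+F_min)/2 = 637 N
τ_a = K_W·8F_aD/(πd³) = 1.3628 × 85.819 = 116.95 MPa
τ_m = K_s·8F_mD/(πd³) = 1.1143 × 110.89 = 123.56 MPa
Goodman: 1/n_f = τ_a/S_se + τ_m/S_su = 116.95/180 + 123.56/614 = 0.64974 + 0.20124 = 0.85098
n_f = 1/0.85098 = 1.175

1.18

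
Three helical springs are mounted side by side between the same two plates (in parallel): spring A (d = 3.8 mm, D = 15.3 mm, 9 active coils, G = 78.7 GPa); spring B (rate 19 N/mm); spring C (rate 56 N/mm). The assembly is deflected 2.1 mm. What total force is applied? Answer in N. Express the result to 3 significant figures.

k_A = Gd⁴/(8D³N_a) = (78.7×10³)(3.8⁴)/(8·15.3³·9) = 63.636 N/mm
Parallel: k_eq = 63.636 + 19 + 56 = 138.64 N/mm
F = k_eq·δ = 138.64·2.1 = 291.14 N

291 N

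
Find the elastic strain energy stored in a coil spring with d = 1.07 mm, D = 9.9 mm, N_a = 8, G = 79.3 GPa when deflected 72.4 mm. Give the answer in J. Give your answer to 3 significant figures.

4.39 J

k = Gd⁴/(8D³N_a) = (79.3×10³)(1.07⁴)/(8·9.9³·8) = 1.6739 N/mm
U = ½kδ² = 0.5 × 1.6739 × 72.4² = 4387 N·mm = 4.387 J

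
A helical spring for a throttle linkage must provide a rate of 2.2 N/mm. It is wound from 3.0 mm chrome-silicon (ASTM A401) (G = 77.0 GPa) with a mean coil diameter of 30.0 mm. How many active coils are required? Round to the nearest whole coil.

13

N_a = Gd⁴/(8D³k) = (77.0×10³ × 3.0⁴)/(8 × 30.0³ × 2.2)
    = 6.237e+06 / 475200 = 13.12 → 13 coils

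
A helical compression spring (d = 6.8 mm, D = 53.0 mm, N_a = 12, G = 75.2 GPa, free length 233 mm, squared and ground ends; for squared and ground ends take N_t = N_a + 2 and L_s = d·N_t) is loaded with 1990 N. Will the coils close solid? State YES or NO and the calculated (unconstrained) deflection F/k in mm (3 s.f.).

k = Gd⁴/(8D³N_a) = (75.2×10³)(6.8⁴)/(8·53.0³·12) = 11.25 N/mm
N_t = 14; L_s = 6.8·14 = 95.2 mm; δ_solid = L₀ − L_s = 233 − 95.2 = 137.8 mm
δ = F/k = 1990/11.25 = 176.89 mm
δ ≥ δ_solid → spring goes solid

YES, δ = 177 mm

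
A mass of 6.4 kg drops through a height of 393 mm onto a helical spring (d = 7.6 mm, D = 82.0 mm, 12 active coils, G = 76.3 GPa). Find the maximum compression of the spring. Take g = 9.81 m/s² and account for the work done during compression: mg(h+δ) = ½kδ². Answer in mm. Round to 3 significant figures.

k = Gd⁴/(8D³N_a) = (76.3×10³)(7.6⁴)/(8·82.0³·12) = 4.8091 N/mm
W = mg = 6.4 × 9.81 = 62.784 N
½kδ² − Wδ − Wh = 0 → δ = (W + √(W² + 2kWh))/k
δ = (62.784 + √(3941.8 + 237322))/4.8091 = (62.784 + 491.19)/4.8091 = 115.19 mm

115 mm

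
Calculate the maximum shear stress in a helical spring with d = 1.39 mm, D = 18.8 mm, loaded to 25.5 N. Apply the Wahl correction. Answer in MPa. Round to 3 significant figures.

502 MPa

Spring index C = D/d = 18.8/1.39 = 13.5252
K_W = (4C−1)/(4C−4) + 0.615/C = 53.101/50.101 + 0.0455 = 1.1054
τ₀ = 8FD/(πd³) = 8·25.5·18.8/(π·1.39³) = 3835.2/8.4371 = 454.56 MPa
τ_max = K·τ₀ = 1.1054 × 454.56 = 502.45 MPa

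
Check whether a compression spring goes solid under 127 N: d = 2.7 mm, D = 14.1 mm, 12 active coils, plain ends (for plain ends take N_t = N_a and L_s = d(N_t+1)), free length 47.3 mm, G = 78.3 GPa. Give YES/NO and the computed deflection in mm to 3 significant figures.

NO, δ = 8.21 mm

k = Gd⁴/(8D³N_a) = (78.3×10³)(2.7⁴)/(8·14.1³·12) = 15.463 N/mm
N_t = 12; L_s = 2.7·13 = 35.1 mm; δ_solid = L₀ − L_s = 47.3 − 35.1 = 12.2 mm
δ = F/k = 127/15.463 = 8.2133 mm
δ < δ_solid → spring does not go solid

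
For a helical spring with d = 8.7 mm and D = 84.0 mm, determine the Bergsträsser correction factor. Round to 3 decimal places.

C = D/d = 84.0/8.7 = 9.6552
K_B = (4C+2)/(4C−3) = 40.621/35.621 = 1.1404

1.140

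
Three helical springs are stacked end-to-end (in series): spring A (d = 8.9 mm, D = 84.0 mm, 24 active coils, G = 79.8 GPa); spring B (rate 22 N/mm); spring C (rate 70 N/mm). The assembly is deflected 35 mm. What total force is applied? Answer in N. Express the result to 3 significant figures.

122 N

k_A = Gd⁴/(8D³N_a) = (79.8×10³)(8.9⁴)/(8·84.0³·24) = 4.3997 N/mm
Series: 1/k_eq = 1/4.3997 + 1/22 + 1/70 = 0.28703; k_eq = 3.484 N/mm
F = k_eq·δ = 3.484·35 = 121.94 N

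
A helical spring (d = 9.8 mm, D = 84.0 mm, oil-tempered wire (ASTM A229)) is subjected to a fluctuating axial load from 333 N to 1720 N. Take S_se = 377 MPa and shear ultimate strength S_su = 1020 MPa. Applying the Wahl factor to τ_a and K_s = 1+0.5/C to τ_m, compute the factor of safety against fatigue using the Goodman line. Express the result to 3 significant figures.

1.37

C = D/d = 84.0/9.8 = 8.5714; K_W = (4C−1)/(4C−4)+0.615/C = 1.1708; K_s = 1+0.5/C = 1.0583
F_a = (F_max−F_min)/2 = 693.5 N; F_m = (F_max+F_min)/2 = 1026.5 N
τ_a = K_W·8F_aD/(πd³) = 1.1708 × 157.61 = 184.53 MPa
τ_m = K_s·8F_mD/(πd³) = 1.0583 × 233.29 = 246.9 MPa
Goodman: 1/n_f = τ_a/S_se + τ_m/S_su = 184.53/377 + 246.9/1020 = 0.48948 + 0.24206 = 0.73154
n_f = 1/0.73154 = 1.367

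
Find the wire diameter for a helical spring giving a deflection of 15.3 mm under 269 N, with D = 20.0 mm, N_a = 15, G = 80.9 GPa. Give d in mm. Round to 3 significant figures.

3.80 mm

Required rate k = F/δ = 269/15.3 = 17.582 N/mm
d = (8D³N_a·k / G)^(1/4) = (8·20.0³·15·17.582 / (80.9×10³))^0.25
  = (208.63)^0.25 = 3.8005 mm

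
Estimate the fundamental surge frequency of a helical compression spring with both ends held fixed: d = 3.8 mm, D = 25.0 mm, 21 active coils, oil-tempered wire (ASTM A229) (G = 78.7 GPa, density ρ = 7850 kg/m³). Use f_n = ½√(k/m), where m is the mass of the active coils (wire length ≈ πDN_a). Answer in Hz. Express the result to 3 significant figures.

k = Gd⁴/(8D³N_a) = (78.7×10³)(3.8⁴)/(8·25.0³·21) = 6.2514 N/mm = 6251.4 N/m
Wire length L = πDN_a = π·25.0·21 = 1649.3 mm
m = ρ·(πd²/4)·L = 7850 × 11.341×10⁻⁶ m² × 1.6493 m = 0.14684 kg
f_n = ½√(k/m) = 0.5·√(6251.4/0.14684) = 0.5·√(42574) = 103.17 Hz

103 Hz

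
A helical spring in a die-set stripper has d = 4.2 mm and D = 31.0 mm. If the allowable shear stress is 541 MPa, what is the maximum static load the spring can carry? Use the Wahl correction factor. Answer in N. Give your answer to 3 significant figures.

C = D/d = 31.0/4.2 = 7.3810
K_W = (4C−1)/(4C−4) + 0.615/C = 28.524/25.524 + 0.0833 = 1.2009
τ_max = K·8FD/(πd³) → F_max = τ_allow·πd³/(8DK)
F_max = 541·π·4.2³/(8·31.0·1.2009) = 1.2592e+05/297.81 = 422.82 N

423 N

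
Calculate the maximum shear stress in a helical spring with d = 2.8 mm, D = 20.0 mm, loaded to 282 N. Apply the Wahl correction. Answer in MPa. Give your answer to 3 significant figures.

790 MPa

Spring index C = D/d = 20.0/2.8 = 7.1429
K_W = (4C−1)/(4C−4) + 0.615/C = 27.571/24.571 + 0.0861 = 1.2082
τ₀ = 8FD/(πd³) = 8·282·20.0/(π·2.8³) = 45120/68.964 = 654.25 MPa
τ_max = K·τ₀ = 1.2082 × 654.25 = 790.46 MPa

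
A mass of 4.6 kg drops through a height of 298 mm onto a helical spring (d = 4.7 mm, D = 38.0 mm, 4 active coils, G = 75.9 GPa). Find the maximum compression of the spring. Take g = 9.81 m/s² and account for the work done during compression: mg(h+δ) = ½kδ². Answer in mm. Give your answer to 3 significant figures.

k = Gd⁴/(8D³N_a) = (75.9×10³)(4.7⁴)/(8·38.0³·4) = 21.093 N/mm
W = mg = 4.6 × 9.81 = 45.126 N
½kδ² − Wδ − Wh = 0 → δ = (W + √(W² + 2kWh))/k
δ = (45.126 + √(2036.4 + 567291))/21.093 = (45.126 + 754.54)/21.093 = 37.912 mm

37.9 mm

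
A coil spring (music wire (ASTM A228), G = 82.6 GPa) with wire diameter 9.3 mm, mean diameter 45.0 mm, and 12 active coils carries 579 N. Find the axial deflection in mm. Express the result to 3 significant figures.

8.20 mm

k = Gd⁴/(8D³N_a) = (82.6×10³)(9.3⁴)/(8·45.0³·12) = 70.632 N/mm
δ = F/k = 579 / 70.632 = 8.1974 mm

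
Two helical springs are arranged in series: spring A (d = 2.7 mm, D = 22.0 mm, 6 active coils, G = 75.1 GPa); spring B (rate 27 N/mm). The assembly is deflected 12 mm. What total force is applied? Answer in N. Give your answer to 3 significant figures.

k_A = Gd⁴/(8D³N_a) = (75.1×10³)(2.7⁴)/(8·22.0³·6) = 7.8088 N/mm
Series: 1/k_eq = 1/7.8088 + 1/27 = 0.1651; k_eq = 6.057 N/mm
F = k_eq·δ = 6.057·12 = 72.684 N

72.7 N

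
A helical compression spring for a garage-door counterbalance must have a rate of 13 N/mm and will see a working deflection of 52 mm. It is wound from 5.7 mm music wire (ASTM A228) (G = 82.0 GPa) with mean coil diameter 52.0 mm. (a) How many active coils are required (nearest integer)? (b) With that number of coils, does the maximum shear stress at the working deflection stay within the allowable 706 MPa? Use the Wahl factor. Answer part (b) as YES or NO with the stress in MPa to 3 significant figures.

N_a = Gd⁴/(8D³k) = (82.0×10³)(5.7⁴)/(8·52.0³·13) = 5.919 → N_a = 6
Actual rate k = Gd⁴/(8D³·6) = 12.825 N/mm
Working load F = kδ = 12.825·52 = 666.91 N
C = 52.0/5.7 = 9.1228; K_W = (4C−1)/(4C−4)+0.615/C = 1.1597
τ_max = K_W·8FD/(πd³) = 1.1597·476.85 = 553.03 MPa
τ_max ≤ 706 MPa → acceptable

(a) 6 coils; (b) YES, τ_max = 553 MPa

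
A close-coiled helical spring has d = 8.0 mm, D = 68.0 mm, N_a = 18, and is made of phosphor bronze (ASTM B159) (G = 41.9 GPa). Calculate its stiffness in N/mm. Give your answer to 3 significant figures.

k = Gd⁴/(8D³N_a) = (41.9×10³ × 8.0⁴) / (8 × 68.0³ × 18)
  = 1.71622e+08 / 4.52782e+07 = 3.7904 N/mm

3.79 N/mm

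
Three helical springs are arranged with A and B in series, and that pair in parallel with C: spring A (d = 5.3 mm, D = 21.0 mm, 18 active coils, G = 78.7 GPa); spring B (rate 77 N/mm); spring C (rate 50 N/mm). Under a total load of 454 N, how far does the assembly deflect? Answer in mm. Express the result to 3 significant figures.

5.75 mm

k_A = Gd⁴/(8D³N_a) = (78.7×10³)(5.3⁴)/(8·21.0³·18) = 46.565 N/mm
Springs A,B series: k_AB = 1/(1/46.565+1/77) = 29.017 N/mm; parallel with C: k_eq = 29.017+50 = 79.017 N/mm
δ = F/k_eq = 454/79.017 = 5.7456 mm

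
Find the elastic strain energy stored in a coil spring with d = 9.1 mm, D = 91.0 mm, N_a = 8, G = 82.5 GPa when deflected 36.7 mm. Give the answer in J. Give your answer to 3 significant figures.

k = Gd⁴/(8D³N_a) = (82.5×10³)(9.1⁴)/(8·91.0³·8) = 11.73 N/mm
U = ½kδ² = 0.5 × 11.73 × 36.7² = 7899.8 N·mm = 7.8998 J

7.90 J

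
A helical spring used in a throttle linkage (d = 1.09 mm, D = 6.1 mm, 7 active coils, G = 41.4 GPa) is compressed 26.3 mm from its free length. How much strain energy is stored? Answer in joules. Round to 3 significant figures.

k = Gd⁴/(8D³N_a) = (41.4×10³)(1.09⁴)/(8·6.1³·7) = 4.5976 N/mm
U = ½kδ² = 0.5 × 4.5976 × 26.3² = 1590 N·mm = 1.59 J

1.59 J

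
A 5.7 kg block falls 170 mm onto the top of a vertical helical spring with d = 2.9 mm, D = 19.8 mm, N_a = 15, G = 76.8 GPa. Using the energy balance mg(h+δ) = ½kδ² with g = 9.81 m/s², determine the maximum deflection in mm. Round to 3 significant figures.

67.5 mm

k = Gd⁴/(8D³N_a) = (76.8×10³)(2.9⁴)/(8·19.8³·15) = 5.8314 N/mm
W = mg = 5.7 × 9.81 = 55.917 N
½kδ² − Wδ − Wh = 0 → δ = (W + √(W² + 2kWh))/k
δ = (55.917 + √(3126.7 + 110866))/5.8314 = (55.917 + 337.63)/5.8314 = 67.487 mm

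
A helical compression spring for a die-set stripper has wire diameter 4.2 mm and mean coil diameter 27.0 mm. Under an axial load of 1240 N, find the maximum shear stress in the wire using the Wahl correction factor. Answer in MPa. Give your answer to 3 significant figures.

Spring index C = D/d = 27.0/4.2 = 6.4286
K_W = (4C−1)/(4C−4) + 0.615/C = 24.714/21.714 + 0.0957 = 1.2338
τ₀ = 8FD/(πd³) = 8·1240·27.0/(π·4.2³) = 267840/232.75 = 1150.7 MPa
τ_max = K·τ₀ = 1.2338 × 1150.7 = 1419.8 MPa

1420 MPa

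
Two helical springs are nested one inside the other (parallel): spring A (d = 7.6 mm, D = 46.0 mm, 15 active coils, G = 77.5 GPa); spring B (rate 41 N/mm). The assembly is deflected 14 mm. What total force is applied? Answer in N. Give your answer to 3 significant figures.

884 N

k_A = Gd⁴/(8D³N_a) = (77.5×10³)(7.6⁴)/(8·46.0³·15) = 22.136 N/mm
Parallel: k_eq = 22.136 + 41 = 63.136 N/mm
F = k_eq·δ = 63.136·14 = 883.91 N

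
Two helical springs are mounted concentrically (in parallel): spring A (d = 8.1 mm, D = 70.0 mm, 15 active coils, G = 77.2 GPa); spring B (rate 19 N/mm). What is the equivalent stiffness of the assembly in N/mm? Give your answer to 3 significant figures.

k_A = Gd⁴/(8D³N_a) = (77.2×10³)(8.1⁴)/(8·70.0³·15) = 8.0739 N/mm
Parallel: k_eq = 8.0739 + 19 = 27.074 N/mm

27.1 N/mm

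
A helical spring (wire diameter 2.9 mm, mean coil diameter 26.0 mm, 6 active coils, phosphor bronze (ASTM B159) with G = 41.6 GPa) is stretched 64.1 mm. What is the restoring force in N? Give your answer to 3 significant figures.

k = Gd⁴/(8D³N_a) = (41.6×10³)(2.9⁴)/(8·26.0³·6) = 3.4876 N/mm
F = k·δ = 3.4876 × 64.1 = 223.55 N

224 N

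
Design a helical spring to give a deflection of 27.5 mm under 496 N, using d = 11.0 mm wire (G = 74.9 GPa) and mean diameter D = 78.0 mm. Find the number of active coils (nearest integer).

16

Required rate k = F/δ = 496/27.5 = 18.036 N/mm
N_a = Gd⁴/(8D³k) = (74.9×10³ × 11.0⁴)/(8 × 78.0³ × 18.036)
    = 1.09661e+09 / 6.84735e+07 = 16.02 → 16 coils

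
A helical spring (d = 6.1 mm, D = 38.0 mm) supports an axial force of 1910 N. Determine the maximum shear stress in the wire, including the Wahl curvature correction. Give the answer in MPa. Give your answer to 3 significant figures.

1010 MPa

Spring index C = D/d = 38.0/6.1 = 6.2295
K_W = (4C−1)/(4C−4) + 0.615/C = 23.918/20.918 + 0.0987 = 1.2421
τ₀ = 8FD/(πd³) = 8·1910·38.0/(π·6.1³) = 580640/713.08 = 814.27 MPa
τ_max = K·τ₀ = 1.2421 × 814.27 = 1011.4 MPa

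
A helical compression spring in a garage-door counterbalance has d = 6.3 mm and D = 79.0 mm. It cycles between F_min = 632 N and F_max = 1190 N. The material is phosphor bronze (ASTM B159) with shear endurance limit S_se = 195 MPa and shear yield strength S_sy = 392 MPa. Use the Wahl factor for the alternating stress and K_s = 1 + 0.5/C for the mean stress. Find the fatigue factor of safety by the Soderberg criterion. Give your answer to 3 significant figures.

C = D/d = 79.0/6.3 = 12.5397; K_W = (4C−1)/(4C−4)+0.615/C = 1.1140; K_s = 1+0.5/C = 1.0399
F_a = (F_max−F_min)/2 = 279 N; F_m = (F_max+F_min)/2 = 911 N
τ_a = K_W·8F_aD/(πd³) = 1.1140 × 224.47 = 250.06 MPa
τ_m = K_s·8F_mD/(πd³) = 1.0399 × 732.93 = 762.16 MPa
Soderberg: 1/n_f = τ_a/S_se + τ_m/S_sy = 250.06/195 + 762.16/392 = 1.28237 + 1.94428 = 3.2267
n_f = 1/3.2267 = 0.3099

0.310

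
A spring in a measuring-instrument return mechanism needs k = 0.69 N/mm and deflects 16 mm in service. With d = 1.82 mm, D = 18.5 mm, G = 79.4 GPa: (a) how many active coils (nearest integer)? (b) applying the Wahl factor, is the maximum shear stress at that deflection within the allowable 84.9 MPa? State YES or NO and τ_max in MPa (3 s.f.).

N_a = Gd⁴/(8D³k) = (79.4×10³)(1.82⁴)/(8·18.5³·0.69) = 24.93 → N_a = 25
Actual rate k = Gd⁴/(8D³·25) = 0.68796 N/mm
Working load F = kδ = 0.68796·16 = 11.007 N
C = 18.5/1.82 = 10.1648; K_W = (4C−1)/(4C−4)+0.615/C = 1.1423
τ_max = K_W·8FD/(πd³) = 1.1423·86.016 = 98.259 MPa
τ_max > 84.9 MPa → exceeds allowable

(a) 25 coils; (b) NO, τ_max = 98.3 MPa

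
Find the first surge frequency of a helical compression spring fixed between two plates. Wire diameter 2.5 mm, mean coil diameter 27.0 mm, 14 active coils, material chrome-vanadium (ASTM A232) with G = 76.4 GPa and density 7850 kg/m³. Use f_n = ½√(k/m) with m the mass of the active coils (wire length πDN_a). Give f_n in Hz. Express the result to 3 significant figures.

k = Gd⁴/(8D³N_a) = (76.4×10³)(2.5⁴)/(8·27.0³·14) = 1.3538 N/mm = 1353.8 N/m
Wire length L = πDN_a = π·27.0·14 = 1187.5 mm
m = ρ·(πd²/4)·L = 7850 × 4.9087×10⁻⁶ m² × 1.1875 m = 0.045759 kg
f_n = ½√(k/m) = 0.5·√(1353.8/0.045759) = 0.5·√(29584) = 86.001 Hz

86.0 Hz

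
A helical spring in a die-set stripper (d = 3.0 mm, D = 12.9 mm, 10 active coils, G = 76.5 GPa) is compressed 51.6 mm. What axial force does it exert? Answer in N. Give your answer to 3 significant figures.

k = Gd⁴/(8D³N_a) = (76.5×10³)(3.0⁴)/(8·12.9³·10) = 36.082 N/mm
F = k·δ = 36.082 × 51.6 = 1861.8 N

1860 N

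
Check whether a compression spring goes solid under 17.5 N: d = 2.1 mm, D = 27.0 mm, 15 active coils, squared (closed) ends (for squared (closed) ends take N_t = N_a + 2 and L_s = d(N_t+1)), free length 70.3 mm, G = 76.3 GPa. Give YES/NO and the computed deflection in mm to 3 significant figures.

NO, δ = 27.9 mm

k = Gd⁴/(8D³N_a) = (76.3×10³)(2.1⁴)/(8·27.0³·15) = 0.62825 N/mm
N_t = 17; L_s = 2.1·18 = 37.8 mm; δ_solid = L₀ − L_s = 70.3 − 37.8 = 32.5 mm
δ = F/k = 17.5/0.62825 = 27.855 mm
δ < δ_solid → spring does not go solid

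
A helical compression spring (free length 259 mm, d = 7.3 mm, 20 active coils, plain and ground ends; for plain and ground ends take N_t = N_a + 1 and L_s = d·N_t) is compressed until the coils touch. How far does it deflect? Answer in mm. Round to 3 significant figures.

N_t = 21; L_s = 7.3·21 = 153.3 mm
δ_solid = L₀ − L_s = 259 − 153.3 = 105.7 mm

106 mm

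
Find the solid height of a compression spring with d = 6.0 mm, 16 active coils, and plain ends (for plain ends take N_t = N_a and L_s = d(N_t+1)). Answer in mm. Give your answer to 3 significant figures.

plain ends: N_t = N_a = 16
L_s = d·(N_t+1) = 6.0 × 17 = 102 mm

102 mm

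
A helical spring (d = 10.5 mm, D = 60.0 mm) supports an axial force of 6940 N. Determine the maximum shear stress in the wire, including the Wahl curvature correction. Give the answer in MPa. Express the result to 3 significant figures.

Spring index C = D/d = 60.0/10.5 = 5.7143
K_W = (4C−1)/(4C−4) + 0.615/C = 21.857/18.857 + 0.1076 = 1.2667
τ₀ = 8FD/(πd³) = 8·6940·60.0/(π·10.5³) = 3.3312e+06/3636.8 = 915.97 MPa
τ_max = K·τ₀ = 1.2667 × 915.97 = 1160.3 MPa

1160 MPa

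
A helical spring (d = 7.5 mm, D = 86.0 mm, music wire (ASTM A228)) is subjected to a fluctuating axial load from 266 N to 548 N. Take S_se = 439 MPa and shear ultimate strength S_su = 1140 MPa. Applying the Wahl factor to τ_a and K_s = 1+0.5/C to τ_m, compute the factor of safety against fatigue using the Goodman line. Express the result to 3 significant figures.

C = D/d = 86.0/7.5 = 11.4667; K_W = (4C−1)/(4C−4)+0.615/C = 1.1253; K_s = 1+0.5/C = 1.0436
F_a = (F_max−F_min)/2 = 141 N; F_m = (F_max+F_min)/2 = 407 N
τ_a = K_W·8F_aD/(πd³) = 1.1253 × 73.194 = 82.364 MPa
τ_m = K_s·8F_mD/(πd³) = 1.0436 × 211.28 = 220.49 MPa
Goodman: 1/n_f = τ_a/S_se + τ_m/S_su = 82.364/439 + 220.49/1140 = 0.18762 + 0.19341 = 0.38103
n_f = 1/0.38103 = 2.624

2.62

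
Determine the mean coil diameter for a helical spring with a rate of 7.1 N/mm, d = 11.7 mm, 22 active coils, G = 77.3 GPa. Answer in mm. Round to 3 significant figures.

105 mm

D = (Gd⁴/(8N_a·k))^(1/3) = (77.3×10³·11.7⁴/(8·22·7.1))^(1/3)
  = (1.15918e+06)^(1/3) = 105.0471 mm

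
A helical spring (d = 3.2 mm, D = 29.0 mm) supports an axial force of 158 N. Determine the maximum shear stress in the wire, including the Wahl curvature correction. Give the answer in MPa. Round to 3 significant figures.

Spring index C = D/d = 29.0/3.2 = 9.0625
K_W = (4C−1)/(4C−4) + 0.615/C = 35.250/32.250 + 0.0679 = 1.1609
τ₀ = 8FD/(πd³) = 8·158·29.0/(π·3.2³) = 36656/102.94 = 356.08 MPa
τ_max = K·τ₀ = 1.1609 × 356.08 = 413.37 MPa

413 MPa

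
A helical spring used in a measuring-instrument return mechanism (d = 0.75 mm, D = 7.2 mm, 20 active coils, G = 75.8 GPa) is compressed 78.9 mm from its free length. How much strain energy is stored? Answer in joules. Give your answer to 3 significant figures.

1.25 J

k = Gd⁴/(8D³N_a) = (75.8×10³)(0.75⁴)/(8·7.2³·20) = 0.4016 N/mm
U = ½kδ² = 0.5 × 0.4016 × 78.9² = 1250 N·mm = 1.25 J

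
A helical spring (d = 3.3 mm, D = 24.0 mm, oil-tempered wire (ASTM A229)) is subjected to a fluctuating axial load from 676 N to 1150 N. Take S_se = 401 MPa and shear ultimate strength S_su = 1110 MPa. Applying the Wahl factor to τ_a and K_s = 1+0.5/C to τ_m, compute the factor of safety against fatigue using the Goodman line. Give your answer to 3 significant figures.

C = D/d = 24.0/3.3 = 7.2727; K_W = (4C−1)/(4C−4)+0.615/C = 1.2041; K_s = 1+0.5/C = 1.0688
F_a = (F_max−F_min)/2 = 237 N; F_m = (F_max+F_min)/2 = 913 N
τ_a = K_W·8F_aD/(πd³) = 1.2041 × 403.05 = 485.32 MPa
τ_m = K_s·8F_mD/(πd³) = 1.0688 × 1552.7 = 1659.4 MPa
Goodman: 1/n_f = τ_a/S_se + τ_m/S_su = 485.32/401 + 1659.4/1110 = 1.21028 + 1.49497 = 2.7053
n_f = 1/2.7053 = 0.3697

0.370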